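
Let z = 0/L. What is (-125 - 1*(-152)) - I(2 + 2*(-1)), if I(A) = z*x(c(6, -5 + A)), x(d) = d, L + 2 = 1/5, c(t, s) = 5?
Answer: 27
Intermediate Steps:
L = -9/5 (L = -2 + 1/5 = -9/5 ≈ -1.8000)
z = 0 (z = 0/(-9/5) = 0*(-5/9) = 0)
I(A) = 0 (I(A) = 0*5 = 0)
(-125 - 1*(-152)) - I(2 + 2*(-1)) = (-125 - 1*(-152)) - 1*0 = (-125 + 152) + 0 = 27 + 0 = 27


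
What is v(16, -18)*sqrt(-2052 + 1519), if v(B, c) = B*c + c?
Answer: -306*I*sqrt(533) ≈ -7064.6*I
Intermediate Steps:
v(B, c) = c + B*c
v(16, -18)*sqrt(-2052 + 1519) = (-18*(1 + 16))*sqrt(-2052 + 1519) = (-18*17)*sqrt(-533) = -306*I*sqrt(533)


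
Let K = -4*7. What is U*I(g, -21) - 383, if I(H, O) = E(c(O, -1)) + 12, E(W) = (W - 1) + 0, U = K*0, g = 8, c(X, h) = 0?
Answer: -383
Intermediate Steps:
K = -28
U = 0 (U = -28*0 = 0)
E(W) = -1 + W (E(W) = (-1 + W) + 0 = -1 + W)
I(H, O) = 11 (I(H, O) = (-1 + 0) + 12 = -1 + 12 = 11)
U*I(g, -21) - 383 = 0*11 - 383 = 0 - 383 = -383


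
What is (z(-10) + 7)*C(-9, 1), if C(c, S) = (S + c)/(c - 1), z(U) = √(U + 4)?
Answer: 28/5 + 4*I*√6/5 ≈ 5.6 + 1.9596*I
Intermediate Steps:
z(U) = √(4 + U)
C(c, S) = (S + c)/(-1 + c)
(z(-10) + 7)*C(-9, 1) = (√(4 - 10) + 7)*((1 - 9)/(-1 - 9)) = (√(-6) + 7)*(-8/(-10)) = (I*√6 + 7)*(-⅒*(-8)) = (7 + I*√6)*(⅘) = 28/5 + 4*I*√6/5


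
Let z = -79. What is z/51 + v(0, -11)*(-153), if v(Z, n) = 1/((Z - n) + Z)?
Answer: -8672/561 ≈ -15.458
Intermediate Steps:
v(Z, n) = 1/(-n + 2*Z)
z/51 + v(0, -11)*(-153) = -79/51 - 153/(-1*(-11) + 2*0) = -79*1/51 - 153/(11 + 0) = -79/51 - 153/11 = -8672/561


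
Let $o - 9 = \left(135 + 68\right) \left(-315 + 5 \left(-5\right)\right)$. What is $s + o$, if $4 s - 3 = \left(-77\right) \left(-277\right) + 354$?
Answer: $- \frac{127179}{2} \approx -63590.0$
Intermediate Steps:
$o = -69011$ ($o = 9 + \left(135 + 68\right) \left(-315 + 5 \left(-5\right)\right) = 9 + 203 \left(-315 - 25\right) = 9 + 203 \left(-340\right) = 9 - 69020 = -69011$)
$s = \frac{10843}{2}$ ($s = \frac{3}{4} + \frac{\left(-77\right) \left(-277\right) + 354}{4} = \frac{3}{4} + \frac{21329 + 354}{4} = \frac{3}{4} + \frac{1}{4} \cdot 21683 = \frac{3}{4} + \frac{21683}{4} = \frac{10843}{2} \approx 5421.5$)
$s + o = \frac{10843}{2} - 69011 = - \frac{127179}{2}$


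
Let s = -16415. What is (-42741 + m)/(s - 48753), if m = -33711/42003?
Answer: 299213989/456208584 ≈ 0.65587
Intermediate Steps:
m = -11237/14001 (m = -33711*1/42003 = -11237/14001 ≈ -0.80259)
(-42741 + m)/(s - 48753) = (-42741 - 11237/14001)/(-16415 - 48753) = -598427978/14001/(-65168) = -598427978/14001*(-1/65168) = 299213989/456208584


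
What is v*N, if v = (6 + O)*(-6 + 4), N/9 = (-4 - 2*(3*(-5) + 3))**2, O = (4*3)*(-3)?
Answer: 216000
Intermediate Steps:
O = -36 (O = 12*(-3) = -36)
N = 3600 (N = 9*(-4 - 2*(3*(-5) + 3))**2 = 9*(-4 - 2*(-15 + 3))**2 = 9*(-4 - 2*(-12))**2 = 9*(-4 + 24)**2 = 9*20**2 = 9*400 = 3600)
v = 60 (v = (6 - 36)*(-6 + 4) = -30*(-2) = 60)
v*N = 60*3600 = 216000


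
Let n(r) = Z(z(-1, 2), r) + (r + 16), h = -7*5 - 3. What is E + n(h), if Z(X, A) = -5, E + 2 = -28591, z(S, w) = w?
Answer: -28620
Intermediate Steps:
E = -28593 (E = -2 - 28591 = -28593)
h = -38 (h = -35 - 3 = -38)
n(r) = 11 + r (n(r) = -5 + (r + 16) = -5 + (16 + r) = 11 + r)
E + n(h) = -28593 + (11 - 38) = -28593 - 27 = -28620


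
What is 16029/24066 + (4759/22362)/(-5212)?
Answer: 103782074749/155828344728 ≈ 0.66600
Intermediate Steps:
16029/24066 + (4759/22362)/(-5212) = 16029*(1/24066) + (4759*(1/22362))*(-1/5212) = 1781/2674 + (4759/22362)*(-1/5212) = 1781/2674 - 4759/116550744 = 103782074749/155828344728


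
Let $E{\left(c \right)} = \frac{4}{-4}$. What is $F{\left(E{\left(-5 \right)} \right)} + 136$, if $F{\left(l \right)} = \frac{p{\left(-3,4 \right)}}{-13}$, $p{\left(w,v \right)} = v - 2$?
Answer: $\frac{1766}{13} \approx 135.85$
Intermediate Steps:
$p{\left(w,v \right)} = -2 + v$ ($p{\left(w,v \right)} = v - 2 = -2 + v$)
$E{\left(c \right)} = -1$ ($E{\left(c \right)} = 4 \left(- \frac{1}{4}\right) = -1$)
$F{\left(l \right)} = - \frac{2}{13}$ ($F{\left(l \right)} = \frac{-2 + 4}{-13} = 2 \left(- \frac{1}{13}\right) = - \frac{2}{13}$)
$F{\left(E{\left(-5 \right)} \right)} + 136 = - \frac{2}{13} + 136 = \frac{1766}{13}$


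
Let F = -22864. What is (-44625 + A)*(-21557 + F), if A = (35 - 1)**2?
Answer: 1930936449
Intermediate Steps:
A = 1156 (A = 34**2 = 1156)
(-44625 + A)*(-21557 + F) = (-44625 + 1156)*(-21557 - 22864) = -43469*(-44421) = 1930936449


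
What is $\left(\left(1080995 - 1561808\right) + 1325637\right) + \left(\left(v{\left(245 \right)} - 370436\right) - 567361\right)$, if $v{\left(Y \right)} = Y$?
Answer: $-92728$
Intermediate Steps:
$\left(\left(1080995 - 1561808\right) + 1325637\right) + \left(\left(v{\left(245 \right)} - 370436\right) - 567361\right) = \left(\left(1080995 - 1561808\right) + 1325637\right) + \left(\left(245 - 370436\right) - 567361\right) = \left(-480813 + 1325637\right) - 937552 = 844824 - 937552 = -92728$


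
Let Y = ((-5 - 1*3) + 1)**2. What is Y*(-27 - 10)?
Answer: -1813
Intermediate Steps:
Y = 49 (Y = ((-5 - 3) + 1)**2 = (-8 + 1)**2 = (-7)**2 = 49)
Y*(-27 - 10) = 49*(-27 - 10) = 49*(-37) = -1813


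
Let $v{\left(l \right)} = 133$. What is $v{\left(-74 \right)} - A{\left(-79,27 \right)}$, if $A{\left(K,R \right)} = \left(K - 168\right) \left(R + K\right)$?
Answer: $-12711$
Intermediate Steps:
$A{\left(K,R \right)} = \left(-168 + K\right) \left(K + R\right)$
$v{\left(-74 \right)} - A{\left(-79,27 \right)} = 133 - \left(\left(-79\right)^{2} - -13272 - 4536 - 2133\right) = 133 - \left(6241 + 13272 - 4536 - 2133\right) = 133 - 12844 = -12711$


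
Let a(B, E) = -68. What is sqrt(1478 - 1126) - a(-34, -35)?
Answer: 68 + 4*sqrt(22) ≈ 86.762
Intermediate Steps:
sqrt(1478 - 1126) - a(-34, -35) = sqrt(1478 - 1126) - 1*(-68) = sqrt(352) + 68 = 4*sqrt(22) + 68 = 68 + 4*sqrt(22)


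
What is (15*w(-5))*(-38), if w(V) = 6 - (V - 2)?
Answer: -7410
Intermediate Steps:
w(V) = 8 - V (w(V) = 6 - (-2 + V) = 6 + (2 - V) = 8 - V)
(15*w(-5))*(-38) = (15*(8 - 1*(-5)))*(-38) = (15*(8 + 5))*(-38) = (15*13)*(-38) = 195*(-38) = -7410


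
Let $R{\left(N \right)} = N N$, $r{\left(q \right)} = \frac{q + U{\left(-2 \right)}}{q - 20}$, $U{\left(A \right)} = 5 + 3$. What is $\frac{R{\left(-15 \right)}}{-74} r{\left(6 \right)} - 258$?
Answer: $- \frac{18867}{74} \approx -254.96$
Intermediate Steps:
$U{\left(A \right)} = 8$
$r{\left(q \right)} = \frac{8 + q}{-20 + q}$ ($r{\left(q \right)} = \frac{q + 8}{q - 20} = \frac{8 + q}{-20 + q}$)
$R{\left(N \right)} = N^{2}$
$\frac{R{\left(-15 \right)}}{-74} r{\left(6 \right)} - 258 = \frac{\left(-15\right)^{2}}{-74} \frac{8 + 6}{-20 + 6} - 258 = 225 \left(- \frac{1}{74}\right) \frac{1}{-14} \cdot 14 - 258 = - \frac{225 \left(\left(- \frac{1}{14}\right) 14\right)}{74} - 258 = \left(- \frac{225}{74}\right) \left(-1\right) - 258 = \frac{225}{74} - 258 = - \frac{18867}{74}$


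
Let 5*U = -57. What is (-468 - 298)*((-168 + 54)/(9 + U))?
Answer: -36385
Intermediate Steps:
U = -57/5 (U = (⅕)*(-57) = -57/5 ≈ -11.400)
(-468 - 298)*((-168 + 54)/(9 + U)) = (-468 - 298)*((-168 + 54)/(9 - 57/5)) = -(-87324)/(-12/5) = -(-87324)*(-5)/12 = -766*95/2 = -36385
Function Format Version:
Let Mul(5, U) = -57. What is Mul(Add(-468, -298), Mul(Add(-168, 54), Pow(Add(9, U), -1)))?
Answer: -36385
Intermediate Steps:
U = Rational(-57, 5) (U = Mul(Rational(1, 5), -57) = Rational(-57, 5) ≈ -11.400)
Mul(Add(-468, -298), Mul(Add(-168, 54), Pow(Add(9, U), -1))) = Mul(Add(-468, -298), Mul(Add(-168, 54), Pow(Add(9, Rational(-57, 5)), -1))) = Mul(-766, Mul(-114, Pow(Rational(-12, 5), -1))) = Mul(-766, Mul(-114, Rational(-5, 12))) = Mul(-766, Rational(95, 2)) = -36385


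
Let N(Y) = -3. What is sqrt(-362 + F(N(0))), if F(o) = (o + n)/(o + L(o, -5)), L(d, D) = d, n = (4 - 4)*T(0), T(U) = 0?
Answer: I*sqrt(1446)/2 ≈ 19.013*I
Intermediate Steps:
n = 0 (n = (4 - 4)*0 = 0*0 = 0)
F(o) = 1/2 (F(o) = (o + 0)/(o + o) = o/((2*o)) = o*(1/(2*o)) = 1/2)
sqrt(-362 + F(N(0))) = sqrt(-362 + 1/2) = sqrt(-723/2) = I*sqrt(1446)/2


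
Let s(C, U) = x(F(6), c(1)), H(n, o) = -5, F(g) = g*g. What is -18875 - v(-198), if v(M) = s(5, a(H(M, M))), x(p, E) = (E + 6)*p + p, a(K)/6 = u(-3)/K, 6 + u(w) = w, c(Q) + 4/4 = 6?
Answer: -19307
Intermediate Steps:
c(Q) = 5 (c(Q) = -1 + 6 = 5)
F(g) = g²
u(w) = -6 + w
a(K) = -54/K (a(K) = 6*((-6 - 3)/K) = 6*(-9/K) = -54/K)
x(p, E) = p + p*(6 + E) (x(p, E) = (6 + E)*p + p = p*(6 + E) + p = p + p*(6 + E))
s(C, U) = 432 (s(C, U) = 6²*(7 + 5) = 36*12 = 432)
v(M) = 432
-18875 - v(-198) = -18875 - 1*432 = -18875 - 432 = -19307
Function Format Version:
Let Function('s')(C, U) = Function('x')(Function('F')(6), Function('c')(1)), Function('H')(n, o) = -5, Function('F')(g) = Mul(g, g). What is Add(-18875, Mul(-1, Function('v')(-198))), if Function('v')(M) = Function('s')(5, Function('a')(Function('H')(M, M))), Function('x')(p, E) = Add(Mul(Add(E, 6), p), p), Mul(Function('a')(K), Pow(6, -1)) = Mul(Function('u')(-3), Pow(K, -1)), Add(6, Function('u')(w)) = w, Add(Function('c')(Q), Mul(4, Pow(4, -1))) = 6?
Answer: -19307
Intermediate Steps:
Function('c')(Q) = 5 (Function('c')(Q) = Add(-1, 6) = 5)
Function('F')(g) = Pow(g, 2)
Function('u')(w) = Add(-6, w)
Function('a')(K) = Mul(-54, Pow(K, -1)) (Function('a')(K) = Mul(6, Mul(Add(-6, -3), Pow(K, -1))) = Mul(6, Mul(-9, Pow(K, -1))) = Mul(-54, Pow(K, -1)))
Function('x')(p, E) = Add(p, Mul(p, Add(6, E))) (Function('x')(p, E) = Add(Mul(Add(6, E), p), p) = Add(Mul(p, Add(6, E)), p) = Add(p, Mul(p, Add(6, E))))
Function('s')(C, U) = 432 (Function('s')(C, U) = Mul(Pow(6, 2), Add(7, 5)) = Mul(36, 12) = 432)
Function('v')(M) = 432
Add(-18875, Mul(-1, Function('v')(-198))) = Add(-18875, Mul(-1, 432)) = Add(-18875, -432) = -19307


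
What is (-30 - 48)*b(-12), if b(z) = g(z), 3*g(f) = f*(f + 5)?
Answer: -2184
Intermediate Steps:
g(f) = f*(5 + f)/3 (g(f) = (f*(f + 5))/3 = (f*(5 + f))/3 = f*(5 + f)/3)
b(z) = z*(5 + z)/3
(-30 - 48)*b(-12) = (-30 - 48)*((1/3)*(-12)*(5 - 12)) = -26*(-12)*(-7) = -78*28 = -2184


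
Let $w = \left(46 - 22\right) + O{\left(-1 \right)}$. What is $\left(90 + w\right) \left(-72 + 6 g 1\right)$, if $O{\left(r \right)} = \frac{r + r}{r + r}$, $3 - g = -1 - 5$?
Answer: $-2070$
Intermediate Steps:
$g = 9$ ($g = 3 - \left(-1 - 5\right) = 3 - -6 = 3 + 6 = 9$)
$O{\left(r \right)} = 1$ ($O{\left(r \right)} = \frac{2 r}{2 r} = 2 r \frac{1}{2 r} = 1$)
$w = 25$ ($w = \left(46 - 22\right) + 1 = 24 + 1 = 25$)
$\left(90 + w\right) \left(-72 + 6 g 1\right) = \left(90 + 25\right) \left(-72 + 6 \cdot 9 \cdot 1\right) = 115 \left(-72 + 54 \cdot 1\right) = 115 \left(-72 + 54\right) = 115 \left(-18\right) = -2070$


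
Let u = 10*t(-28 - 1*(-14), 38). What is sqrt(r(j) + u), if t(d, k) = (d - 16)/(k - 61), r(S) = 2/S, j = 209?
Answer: sqrt(301620022)/4807 ≈ 3.6129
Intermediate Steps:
t(d, k) = (-16 + d)/(-61 + k)
u = 300/23 (u = 10*((-16 + (-28 - 1*(-14)))/(-61 + 38)) = 10*((-16 + (-28 + 14))/(-23)) = 10*(-(-16 - 14)/23) = 10*(-1/23*(-30)) = 10*(30/23) = 300/23 ≈ 13.043)
sqrt(r(j) + u) = sqrt(2/209 + 300/23) = sqrt(62746/4807) = sqrt(301620022)/4807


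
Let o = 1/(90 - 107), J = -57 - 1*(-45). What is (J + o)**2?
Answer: 42025/289 ≈ 145.42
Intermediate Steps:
J = -12 (J = -57 + 45 = -12)
o = -1/17 (o = 1/(-17) = -1/17 ≈ -0.058824)
(J + o)**2 = (-12 - 1/17)**2 = (-205/17)**2 = 42025/289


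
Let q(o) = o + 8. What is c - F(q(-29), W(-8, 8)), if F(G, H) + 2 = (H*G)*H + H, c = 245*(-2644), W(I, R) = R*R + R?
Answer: -538986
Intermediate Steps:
q(o) = 8 + o
W(I, R) = R + R² (W(I, R) = R² + R = R + R²)
c = -647780
F(G, H) = -2 + H + G*H² (F(G, H) = -2 + ((H*G)*H + H) = -2 + ((G*H)*H + H) = -2 + (G*H² + H) = -2 + (H + G*H²) = -2 + H + G*H²)
c - F(q(-29), W(-8, 8)) = -647780 - (-2 + 8*(1 + 8) + (8 - 29)*(8*(1 + 8))²) = -647780 - (-2 + 8*9 - 21*(8*9)²) = -647780 - (-2 + 72 - 21*72²) = -647780 - (-2 + 72 - 21*5184) = -647780 - (-2 + 72 - 108864) = -647780 - 1*(-108794) = -647780 + 108794 = -538986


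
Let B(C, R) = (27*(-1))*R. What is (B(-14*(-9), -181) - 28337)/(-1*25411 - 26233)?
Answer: 11725/25822 ≈ 0.45407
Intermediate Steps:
B(C, R) = -27*R
(B(-14*(-9), -181) - 28337)/(-1*25411 - 26233) = (-27*(-181) - 28337)/(-1*25411 - 26233) = (4887 - 28337)/(-25411 - 26233) = -23450/(-51644) = -23450*(-1/51644) = 11725/25822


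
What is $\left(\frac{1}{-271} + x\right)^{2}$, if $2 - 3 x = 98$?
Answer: $\frac{75220929}{73441} \approx 1024.2$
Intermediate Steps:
$x = -32$ ($x = \frac{2}{3} - \frac{98}{3} = -32$)
$\left(\frac{1}{-271} + x\right)^{2} = \left(\frac{1}{-271} - 32\right)^{2} = \left(- \frac{1}{271} - 32\right)^{2} = \left(- \frac{8673}{271}\right)^{2} = \frac{75220929}{73441}$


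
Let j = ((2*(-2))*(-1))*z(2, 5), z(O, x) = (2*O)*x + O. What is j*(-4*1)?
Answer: -352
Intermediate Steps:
z(O, x) = O + 2*O*x (z(O, x) = 2*O*x + O = O + 2*O*x)
j = 88 (j = ((2*(-2))*(-1))*(2*(1 + 2*5)) = (-4*(-1))*(2*(1 + 10)) = 4*(2*11) = 4*22 = 88)
j*(-4*1) = 88*(-4*1) = 88*(-4) = -352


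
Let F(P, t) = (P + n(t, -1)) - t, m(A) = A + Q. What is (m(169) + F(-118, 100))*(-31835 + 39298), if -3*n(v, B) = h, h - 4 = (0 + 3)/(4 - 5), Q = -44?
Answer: -2089640/3 ≈ -6.9655e+5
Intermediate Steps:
m(A) = -44 + A (m(A) = A - 44 = -44 + A)
h = 1 (h = 4 + (0 + 3)/(4 - 5) = 4 + 3/(-1) = 4 + 3*(-1) = 4 - 3 = 1)
n(v, B) = -1/3 (n(v, B) = -1/3*1 = -1/3)
F(P, t) = -1/3 + P - t (F(P, t) = (P - 1/3) - t = (-1/3 + P) - t = -1/3 + P - t)
(m(169) + F(-118, 100))*(-31835 + 39298) = ((-44 + 169) + (-1/3 - 118 - 1*100))*(-31835 + 39298) = (125 + (-1/3 - 118 - 100))*7463 = (125 - 655/3)*7463 = -280/3*7463 = -2089640/3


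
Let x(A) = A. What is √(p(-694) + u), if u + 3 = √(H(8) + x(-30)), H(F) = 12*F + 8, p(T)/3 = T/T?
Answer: 74^(¼) ≈ 2.9330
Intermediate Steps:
p(T) = 3 (p(T) = 3*(T/T) = 3*1 = 3)
H(F) = 8 + 12*F
u = -3 + √74 (u = -3 + √((8 + 12*8) - 30) = -3 + √((8 + 96) - 30) = -3 + √(104 - 30) = -3 + √74 ≈ 5.6023)
√(p(-694) + u) = √(3 + (-3 + √74)) = √(√74) = 74^(¼)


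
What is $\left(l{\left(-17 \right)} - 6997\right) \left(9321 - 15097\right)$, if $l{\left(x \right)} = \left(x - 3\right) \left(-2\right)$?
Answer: $40183632$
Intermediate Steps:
$l{\left(x \right)} = 6 - 2 x$ ($l{\left(x \right)} = \left(-3 + x\right) \left(-2\right) = 6 - 2 x$)
$\left(l{\left(-17 \right)} - 6997\right) \left(9321 - 15097\right) = \left(\left(6 - -34\right) - 6997\right) \left(9321 - 15097\right) = \left(\left(6 + 34\right) - 6997\right) \left(-5776\right) = \left(40 - 6997\right) \left(-5776\right) = \left(-6957\right) \left(-5776\right) = 40183632$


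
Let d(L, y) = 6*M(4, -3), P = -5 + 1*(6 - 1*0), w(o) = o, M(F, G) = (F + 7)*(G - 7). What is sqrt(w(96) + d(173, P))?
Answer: 2*I*sqrt(141) ≈ 23.749*I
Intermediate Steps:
M(F, G) = (-7 + G)*(7 + F) (M(F, G) = (7 + F)*(-7 + G) = (-7 + G)*(7 + F))
P = 1 (P = -5 + 1*(6 + 0) = -5 + 1*6 = -5 + 6 = 1)
d(L, y) = -660 (d(L, y) = 6*(-49 - 7*4 + 7*(-3) + 4*(-3)) = 6*(-49 - 28 - 21 - 12) = 6*(-110) = -660)
sqrt(w(96) + d(173, P)) = sqrt(96 - 660) = sqrt(-564) = 2*I*sqrt(141)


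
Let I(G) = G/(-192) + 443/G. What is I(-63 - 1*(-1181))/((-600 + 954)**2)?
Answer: -291217/6724957824 ≈ -4.3304e-5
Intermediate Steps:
I(G) = 443/G - G/192 (I(G) = G*(-1/192) + 443/G = -G/192 + 443/G = 443/G - G/192)
I(-63 - 1*(-1181))/((-600 + 954)**2) = (443/(-63 - 1*(-1181)) - (-63 - 1*(-1181))/192)/((-600 + 954)**2) = (443/(-63 + 1181) - (-63 + 1181)/192)/(354**2) = (443/1118 - 1/192*1118)/125316 = (443*(1/1118) - 559/96)*(1/125316) = (443/1118 - 559/96)*(1/125316) = -291217/53664*1/125316 = -291217/6724957824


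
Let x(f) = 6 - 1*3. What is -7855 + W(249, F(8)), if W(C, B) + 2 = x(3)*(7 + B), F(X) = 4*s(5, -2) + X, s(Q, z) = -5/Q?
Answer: -7824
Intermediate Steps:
F(X) = -4 + X (F(X) = 4*(-5/5) + X = 4*(-5*⅕) + X = 4*(-1) + X = -4 + X)
x(f) = 3 (x(f) = 6 - 3 = 3)
W(C, B) = 19 + 3*B (W(C, B) = -2 + 3*(7 + B) = -2 + (21 + 3*B) = 19 + 3*B)
-7855 + W(249, F(8)) = -7855 + (19 + 3*(-4 + 8)) = -7855 + (19 + 3*4) = -7855 + (19 + 12) = -7855 + 31 = -7824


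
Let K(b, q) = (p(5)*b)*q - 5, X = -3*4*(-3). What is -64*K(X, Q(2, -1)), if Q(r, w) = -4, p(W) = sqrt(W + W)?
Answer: 320 + 9216*sqrt(10) ≈ 29464.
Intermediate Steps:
p(W) = sqrt(2)*sqrt(W) (p(W) = sqrt(2*W) = sqrt(2)*sqrt(W))
X = 36 (X = -12*(-3) = 36)
K(b, q) = -5 + b*q*sqrt(10) (K(b, q) = ((sqrt(2)*sqrt(5))*b)*q - 5 = (sqrt(10)*b)*q - 5 = (b*sqrt(10))*q - 5 = b*q*sqrt(10) - 5 = -5 + b*q*sqrt(10))
-64*K(X, Q(2, -1)) = -64*(-5 + 36*(-4)*sqrt(10)) = -64*(-5 - 144*sqrt(10)) = 320 + 9216*sqrt(10)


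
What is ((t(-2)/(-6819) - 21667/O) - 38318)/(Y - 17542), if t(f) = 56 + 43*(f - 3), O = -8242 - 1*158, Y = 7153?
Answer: 731563543309/198359254800 ≈ 3.6881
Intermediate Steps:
O = -8400 (O = -8242 - 158 = -8400)
t(f) = -73 + 43*f (t(f) = 56 + 43*(-3 + f) = 56 + (-129 + 43*f) = -73 + 43*f)
((t(-2)/(-6819) - 21667/O) - 38318)/(Y - 17542) = (((-73 + 43*(-2))/(-6819) - 21667/(-8400)) - 38318)/(7153 - 17542) = (((-73 - 86)*(-1/6819) - 21667*(-1/8400)) - 38318)/(-10389) = ((-159*(-1/6819) + 21667/8400) - 38318)*(-1/10389) = ((53/2273 + 21667/8400) - 38318)*(-1/10389) = (49694291/19093200 - 38318)*(-1/10389) = -731563543309/19093200*(-1/10389) = 731563543309/198359254800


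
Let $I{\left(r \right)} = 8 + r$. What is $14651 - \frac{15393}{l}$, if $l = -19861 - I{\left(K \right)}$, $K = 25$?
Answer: $\frac{41640341}{2842} \approx 14652.0$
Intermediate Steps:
$l = -19894$ ($l = -19861 - \left(8 + 25\right) = -19861 - 33 = -19894$)
$14651 - \frac{15393}{l} = 14651 - \frac{15393}{-19894} = 14651 - 15393 \left(- \frac{1}{19894}\right) = 14651 - - \frac{2199}{2842} = 14651 + \frac{2199}{2842} = \frac{41640341}{2842}$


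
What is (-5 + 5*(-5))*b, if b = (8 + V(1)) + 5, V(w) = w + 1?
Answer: -450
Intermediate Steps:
V(w) = 1 + w
b = 15 (b = (8 + (1 + 1)) + 5 = (8 + 2) + 5 = 10 + 5 = 15)
(-5 + 5*(-5))*b = (-5 + 5*(-5))*15 = (-5 - 25)*15 = -30*15 = -450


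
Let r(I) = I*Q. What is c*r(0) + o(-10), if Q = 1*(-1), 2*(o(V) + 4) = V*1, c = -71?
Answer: -9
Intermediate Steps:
o(V) = -4 + V/2 (o(V) = -4 + (V*1)/2 = -4 + V/2)
Q = -1
r(I) = -I (r(I) = I*(-1) = -I)
c*r(0) + o(-10) = -(-71)*0 + (-4 + (½)*(-10)) = -71*0 + (-4 - 5) = 0 - 9 = -9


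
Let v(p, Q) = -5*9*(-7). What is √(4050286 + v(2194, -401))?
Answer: √4050601 ≈ 2012.6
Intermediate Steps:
v(p, Q) = 315 (v(p, Q) = -45*(-7) = 315)
√(4050286 + v(2194, -401)) = √(4050286 + 315) = √4050601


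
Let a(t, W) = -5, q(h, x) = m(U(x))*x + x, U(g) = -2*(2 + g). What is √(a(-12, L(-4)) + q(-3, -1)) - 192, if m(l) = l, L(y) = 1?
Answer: -192 + 2*I ≈ -192.0 + 2.0*I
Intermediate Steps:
U(g) = -4 - 2*g
q(h, x) = x + x*(-4 - 2*x) (q(h, x) = (-4 - 2*x)*x + x = x*(-4 - 2*x) + x = x + x*(-4 - 2*x))
√(a(-12, L(-4)) + q(-3, -1)) - 192 = √(-5 - 1*(-1)*(3 + 2*(-1))) - 192 = √(-5 - 1*(-1)*(3 - 2)) - 192 = √(-5 - 1*(-1)*1) - 192 = √(-5 + 1) - 192 = √(-4) - 192 = 2*I - 192 = -192 + 2*I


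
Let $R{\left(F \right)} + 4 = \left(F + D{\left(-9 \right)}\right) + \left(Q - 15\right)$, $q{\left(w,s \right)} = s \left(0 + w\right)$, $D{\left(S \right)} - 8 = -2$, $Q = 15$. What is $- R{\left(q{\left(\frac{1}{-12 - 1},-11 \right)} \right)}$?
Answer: $- \frac{37}{13} \approx -2.8462$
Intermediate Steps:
$D{\left(S \right)} = 6$ ($D{\left(S \right)} = 8 - 2 = 6$)
$q{\left(w,s \right)} = s w$
$R{\left(F \right)} = 2 + F$ ($R{\left(F \right)} = -4 + \left(\left(F + 6\right) + \left(15 - 15\right)\right) = -4 + \left(\left(6 + F\right) + \left(15 - 15\right)\right) = -4 + \left(\left(6 + F\right) + 0\right) = -4 + \left(6 + F\right) = 2 + F$)
$- R{\left(q{\left(\frac{1}{-12 - 1},-11 \right)} \right)} = - (2 - \frac{11}{-12 - 1}) = - (2 - \frac{11}{-13}) = - (2 - - \frac{11}{13}) = - (2 + \frac{11}{13}) = \left(-1\right) \frac{37}{13} = - \frac{37}{13}$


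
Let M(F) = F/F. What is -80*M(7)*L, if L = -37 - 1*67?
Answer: 8320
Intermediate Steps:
L = -104 (L = -37 - 67 = -104)
M(F) = 1
-80*M(7)*L = -80*(-104) = 8320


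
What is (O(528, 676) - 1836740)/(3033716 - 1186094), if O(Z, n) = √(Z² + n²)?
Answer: -918370/923811 + 2*√45985/923811 ≈ -0.99365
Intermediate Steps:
(O(528, 676) - 1836740)/(3033716 - 1186094) = (√(528² + 676²) - 1836740)/(3033716 - 1186094) = (√(278784 + 456976) - 1836740)/1847622 = (√735760 - 1836740)*(1/1847622) = (4*√45985 - 1836740)*(1/1847622) = (-1836740 + 4*√45985)*(1/1847622) = -918370/923811 + 2*√45985/923811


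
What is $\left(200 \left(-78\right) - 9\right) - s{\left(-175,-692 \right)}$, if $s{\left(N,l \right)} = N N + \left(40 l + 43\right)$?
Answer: $-18597$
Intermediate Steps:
$s{\left(N,l \right)} = 43 + N^{2} + 40 l$ ($s{\left(N,l \right)} = N^{2} + \left(43 + 40 l\right) = 43 + N^{2} + 40 l$)
$\left(200 \left(-78\right) - 9\right) - s{\left(-175,-692 \right)} = \left(200 \left(-78\right) - 9\right) - \left(43 + \left(-175\right)^{2} + 40 \left(-692\right)\right) = \left(-15600 - 9\right) - \left(43 + 30625 - 27680\right) = -15609 - 2988 = -18597$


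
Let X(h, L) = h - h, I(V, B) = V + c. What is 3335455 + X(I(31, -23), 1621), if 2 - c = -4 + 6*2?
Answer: 3335455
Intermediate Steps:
c = -6 (c = 2 - (-4 + 6*2) = 2 - (-4 + 12) = 2 - 1*8 = 2 - 8 = -6)
I(V, B) = -6 + V (I(V, B) = V - 6 = -6 + V)
X(h, L) = 0
3335455 + X(I(31, -23), 1621) = 3335455 + 0 = 3335455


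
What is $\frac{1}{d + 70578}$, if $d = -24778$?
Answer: $\frac{1}{45800} \approx 2.1834 \cdot 10^{-5}$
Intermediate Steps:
$\frac{1}{d + 70578} = \frac{1}{-24778 + 70578} = \frac{1}{45800}$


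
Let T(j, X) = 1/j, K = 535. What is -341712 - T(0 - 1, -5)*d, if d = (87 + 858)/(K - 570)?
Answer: -341739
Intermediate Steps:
T(j, X) = 1/j
d = -27 (d = (87 + 858)/(535 - 570) = 945/(-35) = 945*(-1/35) = -27)
-341712 - T(0 - 1, -5)*d = -341712 - (-27)/(0 - 1) = -341712 - (-27)/(-1) = -341712 - (-1)*(-27) = -341712 - 1*27 = -341712 - 27 = -341739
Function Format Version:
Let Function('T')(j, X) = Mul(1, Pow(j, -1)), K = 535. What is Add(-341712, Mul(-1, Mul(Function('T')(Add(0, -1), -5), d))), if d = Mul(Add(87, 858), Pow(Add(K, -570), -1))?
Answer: -341739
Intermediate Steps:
Function('T')(j, X) = Pow(j, -1)
d = -27 (d = Mul(Add(87, 858), Pow(Add(535, -570), -1)) = Mul(945, Pow(-35, -1)) = Mul(945, Rational(-1, 35)) = -27)
Add(-341712, Mul(-1, Mul(Function('T')(Add(0, -1), -5), d))) = Add(-341712, Mul(-1, Mul(Pow(Add(0, -1), -1), -27))) = Add(-341712, Mul(-1, Mul(Pow(-1, -1), -27))) = Add(-341712, Mul(-1, Mul(-1, -27))) = Add(-341712, Mul(-1, 27)) = Add(-341712, -27) = -341739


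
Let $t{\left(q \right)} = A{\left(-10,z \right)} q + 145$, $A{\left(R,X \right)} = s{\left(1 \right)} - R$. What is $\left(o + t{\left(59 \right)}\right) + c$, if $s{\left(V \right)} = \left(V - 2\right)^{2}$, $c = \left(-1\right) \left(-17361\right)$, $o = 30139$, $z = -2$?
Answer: $48294$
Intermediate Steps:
$c = 17361$
$s{\left(V \right)} = \left(-2 + V\right)^{2}$
$A{\left(R,X \right)} = 1 - R$ ($A{\left(R,X \right)} = \left(-2 + 1\right)^{2} - R = \left(-1\right)^{2} - R = 1 - R$)
$t{\left(q \right)} = 145 + 11 q$ ($t{\left(q \right)} = \left(1 - -10\right) q + 145 = \left(1 + 10\right) q + 145 = 11 q + 145 = 145 + 11 q$)
$\left(o + t{\left(59 \right)}\right) + c = \left(30139 + \left(145 + 11 \cdot 59\right)\right) + 17361 = \left(30139 + \left(145 + 649\right)\right) + 17361 = \left(30139 + 794\right) + 17361 = 30933 + 17361 = 48294$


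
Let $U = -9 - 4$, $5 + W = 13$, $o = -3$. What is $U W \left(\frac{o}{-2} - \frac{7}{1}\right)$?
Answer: $572$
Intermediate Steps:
$W = 8$ ($W = -5 + 13 = 8$)
$U = -13$
$U W \left(\frac{o}{-2} - \frac{7}{1}\right) = \left(-13\right) 8 \left(- \frac{3}{-2} - \frac{7}{1}\right) = - 104 \left(\left(-3\right) \left(- \frac{1}{2}\right) - 7\right) = - 104 \left(\frac{3}{2} - 7\right) = \left(-104\right) \left(- \frac{11}{2}\right) = 572$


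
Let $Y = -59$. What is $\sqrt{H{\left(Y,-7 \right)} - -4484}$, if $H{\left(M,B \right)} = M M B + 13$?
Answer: $i \sqrt{19870} \approx 140.96 i$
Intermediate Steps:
$H{\left(M,B \right)} = 13 + B M^{2}$ ($H{\left(M,B \right)} = M^{2} B + 13 = B M^{2} + 13 = 13 + B M^{2}$)
$\sqrt{H{\left(Y,-7 \right)} - -4484} = \sqrt{\left(13 - 7 \left(-59\right)^{2}\right) - -4484} = \sqrt{\left(13 - 24367\right) + 4484} = \sqrt{-24354 + 4484} = \sqrt{-19870} = i \sqrt{19870}$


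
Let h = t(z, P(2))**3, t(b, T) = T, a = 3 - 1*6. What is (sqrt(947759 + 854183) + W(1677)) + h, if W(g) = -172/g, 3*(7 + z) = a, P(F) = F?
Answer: 308/39 + sqrt(1801942) ≈ 1350.3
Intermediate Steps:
a = -3 (a = 3 - 6 = -3)
z = -8 (z = -7 + (1/3)*(-3) = -7 - 1 = -8)
h = 8 (h = 2**3 = 8)
(sqrt(947759 + 854183) + W(1677)) + h = (sqrt(947759 + 854183) - 172/1677) + 8 = (sqrt(1801942) - 172*1/1677) + 8 = (sqrt(1801942) - 4/39) + 8 = (-4/39 + sqrt(1801942)) + 8 = 308/39 + sqrt(1801942)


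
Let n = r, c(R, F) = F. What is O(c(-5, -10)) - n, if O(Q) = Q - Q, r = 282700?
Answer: -282700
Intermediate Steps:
n = 282700
O(Q) = 0
O(c(-5, -10)) - n = 0 - 1*282700 = 0 - 282700 = -282700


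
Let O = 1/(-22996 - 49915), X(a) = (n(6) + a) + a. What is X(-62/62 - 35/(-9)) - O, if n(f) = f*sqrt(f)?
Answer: 3791381/656199 + 6*sqrt(6) ≈ 20.475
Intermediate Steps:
n(f) = f**(3/2)
X(a) = 2*a + 6*sqrt(6) (X(a) = (6**(3/2) + a) + a = (6*sqrt(6) + a) + a = (a + 6*sqrt(6)) + a = 2*a + 6*sqrt(6))
O = -1/72911 (O = 1/(-72911) = -1/72911 ≈ -1.3715e-5)
X(-62/62 - 35/(-9)) - O = (2*(-62/62 - 35/(-9)) + 6*sqrt(6)) - 1*(-1/72911) = (2*(-62*1/62 - 35*(-1/9)) + 6*sqrt(6)) + 1/72911 = (2*(-1 + 35/9) + 6*sqrt(6)) + 1/72911 = (2*(26/9) + 6*sqrt(6)) + 1/72911 = (52/9 + 6*sqrt(6)) + 1/72911 = 3791381/656199 + 6*sqrt(6)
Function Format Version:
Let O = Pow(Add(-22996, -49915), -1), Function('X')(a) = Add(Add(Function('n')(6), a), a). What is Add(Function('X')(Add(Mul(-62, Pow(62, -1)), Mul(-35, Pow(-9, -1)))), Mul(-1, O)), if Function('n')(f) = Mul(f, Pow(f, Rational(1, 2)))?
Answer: Add(Rational(3791381, 656199), Mul(6, Pow(6, Rational(1, 2)))) ≈ 20.475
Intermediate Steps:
Function('n')(f) = Pow(f, Rational(3, 2))
Function('X')(a) = Add(Mul(2, a), Mul(6, Pow(6, Rational(1, 2)))) (Function('X')(a) = Add(Add(Pow(6, Rational(3, 2)), a), a) = Add(Add(Mul(6, Pow(6, Rational(1, 2))), a), a) = Add(Add(a, Mul(6, Pow(6, Rational(1, 2)))), a) = Add(Mul(2, a), Mul(6, Pow(6, Rational(1, 2)))))
O = Rational(-1, 72911) (O = Pow(-72911, -1) = Rational(-1, 72911) ≈ -1.3715e-5)
Add(Function('X')(Add(Mul(-62, Pow(62, -1)), Mul(-35, Pow(-9, -1)))), Mul(-1, O)) = Add(Add(Mul(2, Add(Mul(-62, Pow(62, -1)), Mul(-35, Pow(-9, -1)))), Mul(6, Pow(6, Rational(1, 2)))), Mul(-1, Rational(-1, 72911))) = Add(Add(Mul(2, Add(Mul(-62, Rational(1, 62)), Mul(-35, Rational(-1, 9)))), Mul(6, Pow(6, Rational(1, 2)))), Rational(1, 72911)) = Add(Add(Mul(2, Add(-1, Rational(35, 9))), Mul(6, Pow(6, Rational(1, 2)))), Rational(1, 72911)) = Add(Add(Mul(2, Rational(26, 9)), Mul(6, Pow(6, Rational(1, 2)))), Rational(1, 72911)) = Add(Add(Rational(52, 9), Mul(6, Pow(6, Rational(1, 2)))), Rational(1, 72911)) = Add(Rational(3791381, 656199), Mul(6, Pow(6, Rational(1, 2))))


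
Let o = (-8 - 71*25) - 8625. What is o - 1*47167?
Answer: -57575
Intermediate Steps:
o = -10408 (o = (-8 - 1775) - 8625 = -1783 - 8625 = -10408)
o - 1*47167 = -10408 - 1*47167 = -10408 - 47167 = -57575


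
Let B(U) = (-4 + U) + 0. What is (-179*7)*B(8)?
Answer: -5012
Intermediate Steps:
B(U) = -4 + U
(-179*7)*B(8) = (-179*7)*(-4 + 8) = -1253*4 = -5012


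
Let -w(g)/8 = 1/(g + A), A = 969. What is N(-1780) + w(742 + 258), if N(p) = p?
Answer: -3504828/1969 ≈ -1780.0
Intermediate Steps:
w(g) = -8/(969 + g) (w(g) = -8/(g + 969) = -8/(969 + g))
N(-1780) + w(742 + 258) = -1780 - 8/(969 + (742 + 258)) = -1780 - 8/(969 + 1000) = -1780 - 8/1969 = -3504828/1969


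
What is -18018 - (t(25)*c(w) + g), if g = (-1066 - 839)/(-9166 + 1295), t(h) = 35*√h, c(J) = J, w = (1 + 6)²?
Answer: -209315408/7871 ≈ -26593.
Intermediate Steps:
w = 49 (w = 7² = 49)
g = 1905/7871 (g = -1905/(-7871) = -1905*(-1/7871) = 1905/7871 ≈ 0.24203)
-18018 - (t(25)*c(w) + g) = -18018 - ((35*√25)*49 + 1905/7871) = -18018 - ((35*5)*49 + 1905/7871) = -18018 - (175*49 + 1905/7871) = -18018 - (8575 + 1905/7871) = -18018 - 1*67495730/7871 = -18018 - 67495730/7871 = -209315408/7871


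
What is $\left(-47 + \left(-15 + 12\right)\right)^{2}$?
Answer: $2500$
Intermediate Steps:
$\left(-47 + \left(-15 + 12\right)\right)^{2} = \left(-47 - 3\right)^{2} = \left(-50\right)^{2} = 2500$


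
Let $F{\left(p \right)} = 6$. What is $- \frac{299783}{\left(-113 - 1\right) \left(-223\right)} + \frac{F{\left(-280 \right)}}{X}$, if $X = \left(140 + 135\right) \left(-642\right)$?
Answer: $- \frac{8821140197}{748042350} \approx -11.792$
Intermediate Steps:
$X = -176550$ ($X = 275 \left(-642\right) = -176550$)
$- \frac{299783}{\left(-113 - 1\right) \left(-223\right)} + \frac{F{\left(-280 \right)}}{X} = - \frac{299783}{\left(-113 - 1\right) \left(-223\right)} + \frac{6}{-176550} = - \frac{299783}{\left(-114\right) \left(-223\right)} + 6 \left(- \frac{1}{176550}\right) = - \frac{299783}{25422} - \frac{1}{29425} = - \frac{8821140197}{748042350}$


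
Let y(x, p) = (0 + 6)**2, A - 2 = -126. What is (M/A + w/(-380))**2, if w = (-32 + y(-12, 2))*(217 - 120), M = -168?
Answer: 966289/8673025 ≈ 0.11141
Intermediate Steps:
A = -124 (A = 2 - 126 = -124)
y(x, p) = 36 (y(x, p) = 6**2 = 36)
w = 388 (w = (-32 + 36)*(217 - 120) = 4*97 = 388)
(M/A + w/(-380))**2 = (-168/(-124) + 388/(-380))**2 = (-168*(-1/124) + 388*(-1/380))**2 = (42/31 - 97/95)**2 = (983/2945)**2 = 966289/8673025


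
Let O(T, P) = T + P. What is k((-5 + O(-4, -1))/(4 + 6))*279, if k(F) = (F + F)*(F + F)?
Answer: 1116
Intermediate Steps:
O(T, P) = P + T
k(F) = 4*F² (k(F) = (2*F)*(2*F) = 4*F²)
k((-5 + O(-4, -1))/(4 + 6))*279 = (4*((-5 + (-1 - 4))/(4 + 6))²)*279 = (4*((-5 - 5)/10)²)*279 = (4*(-10*⅒)²)*279 = (4*(-1)²)*279 = (4*1)*279 = 4*279 = 1116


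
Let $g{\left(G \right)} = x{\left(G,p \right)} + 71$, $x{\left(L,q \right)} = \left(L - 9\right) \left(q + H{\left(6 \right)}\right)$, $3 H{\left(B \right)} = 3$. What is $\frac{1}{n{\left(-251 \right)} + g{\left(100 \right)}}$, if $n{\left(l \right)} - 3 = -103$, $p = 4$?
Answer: $\frac{1}{426} \approx 0.0023474$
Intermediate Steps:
$H{\left(B \right)} = 1$ ($H{\left(B \right)} = \frac{1}{3} \cdot 3 = 1$)
$x{\left(L,q \right)} = \left(1 + q\right) \left(-9 + L\right)$ ($x{\left(L,q \right)} = \left(L - 9\right) \left(q + 1\right) = \left(-9 + L\right) \left(1 + q\right) = \left(1 + q\right) \left(-9 + L\right)$)
$n{\left(l \right)} = -100$ ($n{\left(l \right)} = 3 - 103 = -100$)
$g{\left(G \right)} = 26 + 5 G$ ($g{\left(G \right)} = \left(-9 + G - 36 + G 4\right) + 71 = \left(-9 + G - 36 + 4 G\right) + 71 = \left(-45 + 5 G\right) + 71 = 26 + 5 G$)
$\frac{1}{n{\left(-251 \right)} + g{\left(100 \right)}} = \frac{1}{-100 + \left(26 + 5 \cdot 100\right)} = \frac{1}{-100 + \left(26 + 500\right)} = \frac{1}{-100 + 526} = \frac{1}{426}$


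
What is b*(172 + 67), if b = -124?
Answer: -29636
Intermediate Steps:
b*(172 + 67) = -124*(172 + 67) = -124*239 = -29636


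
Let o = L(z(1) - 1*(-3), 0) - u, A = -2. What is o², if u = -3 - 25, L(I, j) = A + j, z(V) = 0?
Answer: 676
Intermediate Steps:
L(I, j) = -2 + j
u = -28
o = 26 (o = (-2 + 0) - 1*(-28) = -2 + 28 = 26)
o² = 26² = 676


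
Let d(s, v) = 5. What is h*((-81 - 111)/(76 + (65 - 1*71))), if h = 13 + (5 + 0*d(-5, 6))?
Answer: -1728/35 ≈ -49.371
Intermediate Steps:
h = 18 (h = 13 + (5 + 0*5) = 13 + (5 + 0) = 13 + 5 = 18)
h*((-81 - 111)/(76 + (65 - 1*71))) = 18*((-81 - 111)/(76 + (65 - 1*71))) = 18*(-192/(76 + (65 - 71))) = 18*(-192/(76 - 6)) = 18*(-192/70) = 18*(-192*1/70) = 18*(-96/35) = -1728/35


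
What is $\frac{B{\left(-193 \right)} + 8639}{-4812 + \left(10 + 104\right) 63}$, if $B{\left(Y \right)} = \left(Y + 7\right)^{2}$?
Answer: $\frac{8647}{474} \approx 18.243$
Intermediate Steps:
$B{\left(Y \right)} = \left(7 + Y\right)^{2}$
$\frac{B{\left(-193 \right)} + 8639}{-4812 + \left(10 + 104\right) 63} = \frac{\left(7 - 193\right)^{2} + 8639}{-4812 + \left(10 + 104\right) 63} = \frac{\left(-186\right)^{2} + 8639}{-4812 + 114 \cdot 63} = \frac{34596 + 8639}{-4812 + 7182} = \frac{43235}{2370} = 43235 \cdot \frac{1}{2370} = \frac{8647}{474}$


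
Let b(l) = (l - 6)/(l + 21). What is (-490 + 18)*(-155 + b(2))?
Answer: 1684568/23 ≈ 73242.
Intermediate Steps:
b(l) = (-6 + l)/(21 + l)
(-490 + 18)*(-155 + b(2)) = (-490 + 18)*(-155 + (-6 + 2)/(21 + 2)) = -472*(-155 - 4/23) = -472*(-3569/23) = 1684568/23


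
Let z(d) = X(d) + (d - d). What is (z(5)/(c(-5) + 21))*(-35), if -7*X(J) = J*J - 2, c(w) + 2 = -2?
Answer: 115/17 ≈ 6.7647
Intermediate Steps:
c(w) = -4 (c(w) = -2 - 2 = -4)
X(J) = 2/7 - J**2/7 (X(J) = -(J*J - 2)/7 = -(J**2 - 2)/7 = -(-2 + J**2)/7 = 2/7 - J**2/7)
z(d) = 2/7 - d**2/7 (z(d) = (2/7 - d**2/7) + (d - d) = (2/7 - d**2/7) + 0 = 2/7 - d**2/7)
(z(5)/(c(-5) + 21))*(-35) = ((2/7 - 1/7*5**2)/(-4 + 21))*(-35) = ((2/7 - 1/7*25)/17)*(-35) = ((2/7 - 25/7)*(1/17))*(-35) = -23/7*1/17*(-35) = -23/119*(-35) = 115/17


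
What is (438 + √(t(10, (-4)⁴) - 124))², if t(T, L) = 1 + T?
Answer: (438 + I*√113)² ≈ 1.9173e+5 + 9312.0*I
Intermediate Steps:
(438 + √(t(10, (-4)⁴) - 124))² = (438 + √((1 + 10) - 124))² = (438 + √(11 - 124))² = (438 + √(-113))² = (438 + I*√113)²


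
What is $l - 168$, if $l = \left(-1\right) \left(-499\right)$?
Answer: $331$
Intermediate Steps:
$l = 499$
$l - 168 = 499 - 168 = 331$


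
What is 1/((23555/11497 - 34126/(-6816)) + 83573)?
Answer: 39181776/3274815014399 ≈ 1.1965e-5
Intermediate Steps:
1/((23555/11497 - 34126/(-6816)) + 83573) = 1/((23555*(1/11497) - 34126*(-1/6816)) + 83573) = 1/((23555/11497 + 17063/3408) + 83573) = 1/(276448751/39181776 + 83573) = 1/(3274815014399/39181776) = 39181776/3274815014399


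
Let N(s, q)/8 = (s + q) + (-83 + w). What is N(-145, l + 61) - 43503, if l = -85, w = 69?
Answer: -44967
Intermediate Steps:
N(s, q) = -112 + 8*q + 8*s (N(s, q) = 8*((s + q) + (-83 + 69)) = 8*((q + s) - 14) = 8*(-14 + q + s) = -112 + 8*q + 8*s)
N(-145, l + 61) - 43503 = (-112 + 8*(-85 + 61) + 8*(-145)) - 43503 = (-112 + 8*(-24) - 1160) - 43503 = (-112 - 192 - 1160) - 43503 = -1464 - 43503 = -44967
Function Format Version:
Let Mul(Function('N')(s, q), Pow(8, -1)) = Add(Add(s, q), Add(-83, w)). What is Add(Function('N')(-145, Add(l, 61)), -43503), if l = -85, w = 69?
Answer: -44967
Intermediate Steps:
Function('N')(s, q) = Add(-112, Mul(8, q), Mul(8, s)) (Function('N')(s, q) = Mul(8, Add(Add(s, q), Add(-83, 69))) = Mul(8, Add(Add(q, s), -14)) = Mul(8, Add(-14, q, s)) = Add(-112, Mul(8, q), Mul(8, s)))
Add(Function('N')(-145, Add(l, 61)), -43503) = Add(Add(-112, Mul(8, Add(-85, 61)), Mul(8, -145)), -43503) = Add(Add(-112, Mul(8, -24), -1160), -43503) = Add(Add(-112, -192, -1160), -43503) = Add(-1464, -43503) = -44967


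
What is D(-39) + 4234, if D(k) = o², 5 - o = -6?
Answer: 4355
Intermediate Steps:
o = 11 (o = 5 - 1*(-6) = 5 + 6 = 11)
D(k) = 121 (D(k) = 11² = 121)
D(-39) + 4234 = 121 + 4234 = 4355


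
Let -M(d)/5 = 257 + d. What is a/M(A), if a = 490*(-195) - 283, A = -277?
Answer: -95833/100 ≈ -958.33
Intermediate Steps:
a = -95833 (a = -95550 - 283 = -95833)
M(d) = -1285 - 5*d (M(d) = -5*(257 + d) = -1285 - 5*d)
a/M(A) = -95833/(-1285 - 5*(-277)) = -95833/(-1285 + 1385) = -95833/100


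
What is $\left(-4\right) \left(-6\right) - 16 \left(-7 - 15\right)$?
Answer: $376$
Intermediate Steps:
$\left(-4\right) \left(-6\right) - 16 \left(-7 - 15\right) = 24 - 16 \left(-7 - 15\right) = 24 - -352 = 24 + 352 = 376$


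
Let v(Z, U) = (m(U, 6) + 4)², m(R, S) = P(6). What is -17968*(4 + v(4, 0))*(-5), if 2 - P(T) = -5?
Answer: 11230000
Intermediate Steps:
P(T) = 7 (P(T) = 2 - 1*(-5) = 2 + 5 = 7)
m(R, S) = 7
v(Z, U) = 121 (v(Z, U) = (7 + 4)² = 11² = 121)
-17968*(4 + v(4, 0))*(-5) = -17968*(4 + 121)*(-5) = -2246000*(-5) = -17968*(-625) = 11230000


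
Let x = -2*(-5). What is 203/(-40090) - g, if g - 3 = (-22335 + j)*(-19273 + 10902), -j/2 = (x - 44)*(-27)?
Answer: -8111627950163/40090 ≈ -2.0234e+8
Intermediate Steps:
x = 10
j = -1836 (j = -2*(10 - 44)*(-27) = -(-68)*(-27) = -2*918 = -1836)
g = 202335444 (g = 3 + (-22335 - 1836)*(-19273 + 10902) = 3 - 24171*(-8371) = 3 + 202335441 = 202335444)
203/(-40090) - g = 203/(-40090) - 1*202335444 = 203*(-1/40090) - 202335444 = -203/40090 - 202335444 = -8111627950163/40090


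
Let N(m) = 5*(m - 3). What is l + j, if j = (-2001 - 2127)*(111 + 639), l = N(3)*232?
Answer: -3096000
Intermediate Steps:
N(m) = -15 + 5*m (N(m) = 5*(-3 + m) = -15 + 5*m)
l = 0 (l = (-15 + 5*3)*232 = (-15 + 15)*232 = 0*232 = 0)
j = -3096000 (j = -4128*750 = -3096000)
l + j = 0 - 3096000 = -3096000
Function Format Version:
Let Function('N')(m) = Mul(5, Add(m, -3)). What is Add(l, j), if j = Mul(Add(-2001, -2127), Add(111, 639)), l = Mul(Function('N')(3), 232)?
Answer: -3096000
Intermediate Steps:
Function('N')(m) = Add(-15, Mul(5, m)) (Function('N')(m) = Mul(5, Add(-3, m)) = Add(-15, Mul(5, m)))
l = 0 (l = Mul(Add(-15, Mul(5, 3)), 232) = Mul(Add(-15, 15), 232) = Mul(0, 232) = 0)
j = -3096000 (j = Mul(-4128, 750) = -3096000)
Add(l, j) = Add(0, -3096000) = -3096000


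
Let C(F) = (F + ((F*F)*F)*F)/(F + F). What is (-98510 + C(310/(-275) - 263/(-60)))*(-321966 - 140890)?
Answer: 3276572083045820707/71874000 ≈ 4.5588e+10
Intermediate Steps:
C(F) = (F + F**4)/(2*F) (C(F) = (F + (F**2*F)*F)/((2*F)) = (F + F**3*F)*(1/(2*F)) = (F + F**4)*(1/(2*F)) = (F + F**4)/(2*F))
(-98510 + C(310/(-275) - 263/(-60)))*(-321966 - 140890) = (-98510 + (1/2 + (310/(-275) - 263/(-60))**3/2))*(-321966 - 140890) = (-98510 + (1/2 + (310*(-1/275) - 263*(-1/60))**3/2))*(-462856) = (-98510 + (1/2 + (-62/55 + 263/60)**3/2))*(-462856) = (-98510 + (1/2 + (2149/660)**3/2))*(-462856) = (-98510 + (1/2 + (1/2)*(9924513949/287496000)))*(-462856) = (-98510 + (1/2 + 9924513949/574992000))*(-462856) = (-98510 + 10212009949/574992000)*(-462856) = -56632249910051/574992000*(-462856) = 3276572083045820707/71874000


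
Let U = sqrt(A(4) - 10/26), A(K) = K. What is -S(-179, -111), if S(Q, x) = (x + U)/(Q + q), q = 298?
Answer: 111/119 - sqrt(611)/1547 ≈ 0.91679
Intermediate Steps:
U = sqrt(611)/13 (U = sqrt(4 - 10/26) = sqrt(4 - 10*1/26) = sqrt(4 - 5/13) = sqrt(47/13) = sqrt(611)/13 ≈ 1.9014)
S(Q, x) = (x + sqrt(611)/13)/(298 + Q) (S(Q, x) = (x + sqrt(611)/13)/(Q + 298) = (x + sqrt(611)/13)/(298 + Q))
-S(-179, -111) = -(-111 + sqrt(611)/13)/(298 - 179) = -(-111 + sqrt(611)/13)/119 = -(-111/119 + sqrt(611)/1547) = 111/119 - sqrt(611)/1547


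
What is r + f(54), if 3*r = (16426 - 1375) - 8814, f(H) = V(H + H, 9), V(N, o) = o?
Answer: 2088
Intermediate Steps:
f(H) = 9
r = 2079 (r = ((16426 - 1375) - 8814)/3 = (15051 - 8814)/3 = (1/3)*6237 = 2079)
r + f(54) = 2079 + 9 = 2088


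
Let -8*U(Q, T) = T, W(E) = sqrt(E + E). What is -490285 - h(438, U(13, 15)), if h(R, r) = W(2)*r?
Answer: -1961125/4 ≈ -4.9028e+5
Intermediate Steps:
W(E) = sqrt(2)*sqrt(E) (W(E) = sqrt(2*E) = sqrt(2)*sqrt(E))
U(Q, T) = -T/8
h(R, r) = 2*r (h(R, r) = (sqrt(2)*sqrt(2))*r = 2*r)
-490285 - h(438, U(13, 15)) = -490285 - 2*(-1/8*15) = -490285 - 2*(-15)/8 = -490285 - 1*(-15/4) = -490285 + 15/4 = -1961125/4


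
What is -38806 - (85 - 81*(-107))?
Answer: -47558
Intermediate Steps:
-38806 - (85 - 81*(-107)) = -38806 - (85 + 8667) = -38806 - 1*8752 = -38806 - 8752 = -47558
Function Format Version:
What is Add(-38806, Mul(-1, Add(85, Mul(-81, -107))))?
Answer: -47558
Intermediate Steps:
Add(-38806, Mul(-1, Add(85, Mul(-81, -107)))) = Add(-38806, Mul(-1, Add(85, 8667))) = Add(-38806, Mul(-1, 8752)) = Add(-38806, -8752) = -47558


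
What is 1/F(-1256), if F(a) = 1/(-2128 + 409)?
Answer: -1719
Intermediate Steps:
F(a) = -1/1719 (F(a) = 1/(-1719) = -1/1719)
1/F(-1256) = 1/(-1/1719) = -1719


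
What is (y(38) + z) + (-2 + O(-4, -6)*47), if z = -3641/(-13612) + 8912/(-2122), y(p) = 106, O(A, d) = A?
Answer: -1269947859/14442332 ≈ -87.932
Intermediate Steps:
z = -56791971/14442332 (z = -3641*(-1/13612) + 8912*(-1/2122) = 3641/13612 - 4456/1061 = -56791971/14442332 ≈ -3.9323)
(y(38) + z) + (-2 + O(-4, -6)*47) = (106 - 56791971/14442332) + (-2 - 4*47) = 1474095221/14442332 + (-2 - 188) = 1474095221/14442332 - 190 = -1269947859/14442332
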